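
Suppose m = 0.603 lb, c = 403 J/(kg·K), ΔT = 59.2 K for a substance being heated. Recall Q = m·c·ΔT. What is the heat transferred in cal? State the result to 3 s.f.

Q is given directly by: Q = mcΔT.
m = 0.603 lb = 0.2735 kg; c = 403 J/(kg·K); ΔT = 59.2 K.
Q = 6525 J  (the unit combination reduces to kg·m²/s² = J)
6525 J × (1 cal / 4.184 J) = 1560 cal

1560 cal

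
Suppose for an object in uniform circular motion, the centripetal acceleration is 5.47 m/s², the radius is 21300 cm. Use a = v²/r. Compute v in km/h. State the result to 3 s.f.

123 km/h

Rearranging a = v²/r for v: v = √(a·r).
a = 5.47 m/s²; r = 21300 cm = 213.0 m.
v = 34.13 m/s
34.13 m/s × (1 km/h / 0.2778 m/s) = 122.9 km/h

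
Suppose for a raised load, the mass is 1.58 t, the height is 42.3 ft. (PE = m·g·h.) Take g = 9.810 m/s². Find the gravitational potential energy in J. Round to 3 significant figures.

Directly: PE = mgh.
m = 1.58 t = 1580 kg; h = 42.3 ft = 12.89 m; g = 9.810 m/s².
PE = 1.998×10^5 J

2.00×10^5 J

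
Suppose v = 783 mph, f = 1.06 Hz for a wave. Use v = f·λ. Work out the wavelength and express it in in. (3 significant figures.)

13000 in

Solving v = f·λ for λ: λ = v/f.
v = 783 mph = 350.0 m/s; f = 1.06 Hz.
λ = 330.2 m
330.2 m × (1 in / 0.02540 m) = 13001 in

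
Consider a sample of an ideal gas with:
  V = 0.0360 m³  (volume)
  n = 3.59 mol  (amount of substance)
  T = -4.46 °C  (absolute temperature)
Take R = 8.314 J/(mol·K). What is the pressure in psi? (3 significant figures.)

From the ideal-gas law: P = nRT/V.
V = 0.0360 m³; n = 3.59 mol; T = -4.46 °C = 268.7 K; R = 8.314 J/(mol·K).
P = 2.228×10^5 Pa  (the unit combination reduces to kg/(m·s²) = Pa)
2.228×10^5 Pa × (1 psi / 6895 Pa) = 32.31 psi

32.3 psi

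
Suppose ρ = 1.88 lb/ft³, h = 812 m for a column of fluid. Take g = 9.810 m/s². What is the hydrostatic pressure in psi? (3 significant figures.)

Directly: P = ρgh.
ρ = 1.88 lb/ft³ = 30.11 kg/m³; h = 812 m; g = 9.810 m/s².
P = 2.399×10^5 Pa  (the unit combination reduces to kg/(m·s²) = Pa)
2.399×10^5 Pa × (1 psi / 6895 Pa) = 34.79 psi

34.8 psi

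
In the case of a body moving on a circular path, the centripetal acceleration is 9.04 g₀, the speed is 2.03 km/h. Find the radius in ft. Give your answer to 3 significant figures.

Rearranging a = v²/r for r: r = v²/a.
a = 9.04 g₀ = 88.65 m/s²; v = 2.03 km/h = 0.5639 m/s.
r = 0.003587 m
0.003587 m × (1 ft / 0.3048 m) = 0.01177 ft

0.0118 ft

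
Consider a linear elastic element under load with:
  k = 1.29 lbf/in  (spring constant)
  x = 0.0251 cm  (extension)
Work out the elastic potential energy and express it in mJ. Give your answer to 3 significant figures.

Directly: U = ½kx².
k = 1.29 lbf/in = 225.9 N/m; x = 0.0251 cm = 2.510×10^-4 m.
U = 7.116×10^-6 J
7.116×10^-6 J × (1 mJ / 0.001000 J) = 0.007116 mJ

0.00712 mJ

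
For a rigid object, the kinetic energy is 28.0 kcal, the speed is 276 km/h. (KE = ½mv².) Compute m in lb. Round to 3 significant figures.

Solving KE = ½mv² for m: m = 2·KE/v².
KE = 28.0 kcal = 1.172×10^5 J; v = 276 km/h = 76.67 m/s.
m = 39.86 kg
39.86 kg × (1 lb / 0.4536 kg) = 87.88 lb

87.9 lb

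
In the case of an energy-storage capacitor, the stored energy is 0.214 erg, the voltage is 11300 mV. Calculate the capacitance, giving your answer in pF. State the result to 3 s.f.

335 pF

Rearranging E = ½C·V² for C: C = 2E/V².
E = 0.214 erg = 2.140×10^-8 J; V = 11300 mV = 11.30 V.
C = 3.352×10^-10 F
3.352×10^-10 F × (1 pF / 1.000×10^-12 F) = 335.2 pF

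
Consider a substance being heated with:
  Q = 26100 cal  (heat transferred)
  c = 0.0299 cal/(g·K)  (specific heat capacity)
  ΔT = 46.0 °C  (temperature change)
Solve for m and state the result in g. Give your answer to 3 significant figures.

19000 g

Rearranging: m = Q/(c·ΔT).
Q = 26100 cal = 1.092×10^5 J; c = 0.0299 cal/(g·K) = 125.1 J/(kg·K); ΔT = 46.0 °C = 46.00 K.
m = 18.98 kg
18.98 kg × (1 g / 0.001000 kg) = 18976 g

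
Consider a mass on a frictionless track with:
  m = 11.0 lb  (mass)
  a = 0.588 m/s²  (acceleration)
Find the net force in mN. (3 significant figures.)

2930 mN

F is given directly by: F = m·a.
m = 11.0 lb = 4.990 kg; a = 0.588 m/s².
F = 2.934 N
2.934 N × (1 mN / 0.001000 N) = 2934 mN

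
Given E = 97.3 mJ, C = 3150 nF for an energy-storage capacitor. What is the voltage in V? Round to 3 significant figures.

249 V

Rearranging E = ½C·V² for V: V = √(2E/C).
E = 97.3 mJ = 0.09730 J; C = 3150 nF = 3.150×10^-6 F.
V = 248.6 V  (the unit combination reduces to kg·m²/(A·s³) = V)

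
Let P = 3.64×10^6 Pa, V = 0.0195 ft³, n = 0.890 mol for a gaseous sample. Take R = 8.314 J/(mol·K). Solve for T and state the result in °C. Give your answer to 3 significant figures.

-1.52 °C

From the ideal-gas law: T = PV/(nR).
P = 3.64×10^6 Pa; V = 0.0195 ft³ = 5.522×10^-4 m³; n = 0.890 mol; R = 8.314 J/(mol·K).
T = 271.6 K
271.6 K − 273.15 = -1.518 °C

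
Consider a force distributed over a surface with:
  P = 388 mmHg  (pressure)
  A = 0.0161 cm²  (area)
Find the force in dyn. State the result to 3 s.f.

Solving P = F/A for F: F = P·A.
P = 388 mmHg = 51729 Pa; A = 0.0161 cm² = 1.610×10^-6 m².
F = 0.08328 N
0.08328 N × (1 dyn / 1.000×10^-5 N) = 8328 dyn

8330 dyn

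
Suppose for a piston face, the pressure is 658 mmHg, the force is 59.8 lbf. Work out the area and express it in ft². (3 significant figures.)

0.0326 ft²

Solving P = F/A for A: A = F/P.
P = 658 mmHg = 87726 Pa; F = 59.8 lbf = 266.0 N.
A = 0.003032 m²
0.003032 m² × (1 ft² / 0.09290 m²) = 0.03264 ft²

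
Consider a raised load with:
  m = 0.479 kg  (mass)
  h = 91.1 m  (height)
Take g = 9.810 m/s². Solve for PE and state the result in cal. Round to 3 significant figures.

102 cal

PE is given directly by: PE = mgh.
m = 0.479 kg; h = 91.1 m; g = 9.810 m/s².
PE = 428.1 J
428.1 J × (1 cal / 4.184 J) = 102.3 cal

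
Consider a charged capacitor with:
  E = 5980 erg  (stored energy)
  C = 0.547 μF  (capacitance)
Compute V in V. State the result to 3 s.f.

Rearranging: V = √(2E/C).
E = 5980 erg = 5.980×10^-4 J; C = 0.547 μF = 5.470×10^-7 F.
V = 46.76 V

46.8 V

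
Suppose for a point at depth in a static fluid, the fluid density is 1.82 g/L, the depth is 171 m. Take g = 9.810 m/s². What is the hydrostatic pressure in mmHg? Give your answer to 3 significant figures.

P is given directly by: P = ρgh.
ρ = 1.82 g/L = 1.820 kg/m³; h = 171 m; g = 9.810 m/s².
P = 3053 Pa
3053 Pa × (1 mmHg / 133.3 Pa) = 22.90 mmHg

22.9 mmHg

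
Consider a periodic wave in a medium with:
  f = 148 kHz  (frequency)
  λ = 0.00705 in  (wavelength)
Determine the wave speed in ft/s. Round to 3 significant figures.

86.9 ft/s

v is given directly by: v = fλ.
f = 148 kHz = 1.480×10^5 Hz; λ = 0.00705 in = 1.791×10^-4 m.
v = 26.50 m/s
26.50 m/s × (1 ft/s / 0.3048 m/s) = 86.95 ft/s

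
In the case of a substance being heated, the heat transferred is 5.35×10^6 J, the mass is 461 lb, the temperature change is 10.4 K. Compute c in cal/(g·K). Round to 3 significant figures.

0.588 cal/(g·K)

Solving Q = m·c·ΔT for c: c = Q/(m·ΔT).
Q = 5.35×10^6 J; m = 461 lb = 209.1 kg; ΔT = 10.4 K.
c = 2460 J/(kg·K)
2460 J/(kg·K) × (1 cal/(g·K) / 4184 J/(kg·K)) = 0.5880 cal/(g·K)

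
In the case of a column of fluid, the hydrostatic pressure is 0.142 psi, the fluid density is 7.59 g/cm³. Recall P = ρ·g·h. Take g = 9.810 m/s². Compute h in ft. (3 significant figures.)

Rearranging: h = P/(ρ·g).
P = 0.142 psi = 979.1 Pa; ρ = 7.59 g/cm³ = 7590 kg/m³; g = 9.810 m/s².
h = 0.01315 m
0.01315 m × (1 ft / 0.3048 m) = 0.04314 ft

0.0431 ft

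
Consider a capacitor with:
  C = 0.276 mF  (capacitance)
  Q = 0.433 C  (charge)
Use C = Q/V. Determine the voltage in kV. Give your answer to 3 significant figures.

1.57 kV

Solving C = Q/V for V: V = Q/C.
C = 0.276 mF = 2.760×10^-4 F; Q = 0.433 C.
V = 1569 V  (the unit combination reduces to kg·m²/(A·s³) = V)
1569 V × (1 kV / 1000 V) = 1.569 kV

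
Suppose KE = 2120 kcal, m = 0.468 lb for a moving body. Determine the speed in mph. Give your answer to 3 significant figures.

20400 mph

Rearranging KE = ½mv² for v: v = √(2·KE/m).
KE = 2120 kcal = 8.870×10^6 J; m = 0.468 lb = 0.2123 kg.
v = 9142 m/s
9142 m/s × (1 mph / 0.4470 m/s) = 20449 mph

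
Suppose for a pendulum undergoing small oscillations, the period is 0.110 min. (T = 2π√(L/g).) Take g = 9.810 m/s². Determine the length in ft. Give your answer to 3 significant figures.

Rearranging: L = g·(T/2π)².
T = 0.110 min = 6.600 s; g = 9.810 m/s².
L = 10.82 m
10.82 m × (1 ft / 0.3048 m) = 35.51 ft

35.5 ft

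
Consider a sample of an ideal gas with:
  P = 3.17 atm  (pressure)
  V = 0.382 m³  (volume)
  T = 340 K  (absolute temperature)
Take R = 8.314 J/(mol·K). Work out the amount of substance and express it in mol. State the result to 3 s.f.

43.4 mol

Rearranging PV = nRT for n: n = PV/(RT).
P = 3.17 atm = 3.212×10^5 Pa; V = 0.382 m³; T = 340 K; R = 8.314 J/(mol·K).
n = 43.41 mol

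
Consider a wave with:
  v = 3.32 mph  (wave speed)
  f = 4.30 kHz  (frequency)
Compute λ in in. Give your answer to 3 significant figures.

0.0136 in

Rearranging v = f·λ for λ: λ = v/f.
v = 3.32 mph = 1.484 m/s; f = 4.30 kHz = 4300 Hz.
λ = 3.452×10^-4 m
3.452×10^-4 m × (1 in / 0.02540 m) = 0.01359 in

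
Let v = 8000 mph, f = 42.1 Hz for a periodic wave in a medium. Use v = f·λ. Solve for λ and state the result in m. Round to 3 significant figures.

84.9 m

Rearranging v = f·λ for λ: λ = v/f.
v = 8000 mph = 3576 m/s; f = 42.1 Hz.
λ = 84.95 m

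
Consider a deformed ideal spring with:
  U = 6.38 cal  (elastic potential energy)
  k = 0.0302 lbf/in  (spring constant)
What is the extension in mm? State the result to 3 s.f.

Solving U = ½k·x² for x: x = √(2U/k).
U = 6.38 cal = 26.69 J; k = 0.0302 lbf/in = 5.289 N/m.
x = 3.177 m
3.177 m × (1 mm / 0.001000 m) = 3177 mm

3180 mm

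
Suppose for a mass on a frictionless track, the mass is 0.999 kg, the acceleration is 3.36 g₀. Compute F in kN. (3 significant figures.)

From Newton's second law: F = m·a.
m = 0.999 kg; a = 3.36 g₀ = 32.95 m/s².
F = 32.92 N
32.92 N × (1 kN / 1000 N) = 0.03292 kN

0.0329 kN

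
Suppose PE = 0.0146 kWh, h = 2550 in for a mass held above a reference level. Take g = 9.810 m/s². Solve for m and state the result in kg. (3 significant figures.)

82.7 kg

Solving PE = m·g·h for m: m = PE/(g·h).
PE = 0.0146 kWh = 52560 J; h = 2550 in = 64.77 m; g = 9.810 m/s².
m = 82.72 kg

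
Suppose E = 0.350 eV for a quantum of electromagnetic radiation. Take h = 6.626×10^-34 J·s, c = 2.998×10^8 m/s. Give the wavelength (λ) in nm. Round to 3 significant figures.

Rearranging: λ = hc/E.
E = 0.350 eV = 5.608×10^-20 J; h = 6.626×10^-34 J·s; c = 2.998×10^8 m/s.
λ = 3.542×10^-6 m
3.542×10^-6 m × (1 nm / 1.000×10^-9 m) = 3542 nm

3540 nm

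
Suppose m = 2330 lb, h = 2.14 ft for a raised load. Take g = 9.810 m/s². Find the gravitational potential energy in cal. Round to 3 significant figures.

1620 cal

Directly: PE = mgh.
m = 2330 lb = 1057 kg; h = 2.14 ft = 0.6523 m; g = 9.810 m/s².
PE = 6763 J
6763 J × (1 cal / 4.184 J) = 1616 cal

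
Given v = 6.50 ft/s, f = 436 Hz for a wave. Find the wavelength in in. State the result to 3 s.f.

0.179 in

Rearranging v = f·λ for λ: λ = v/f.
v = 6.50 ft/s = 1.981 m/s; f = 436 Hz.
λ = 0.004544 m
0.004544 m × (1 in / 0.02540 m) = 0.1789 in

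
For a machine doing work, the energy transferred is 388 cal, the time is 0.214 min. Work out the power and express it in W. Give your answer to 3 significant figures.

126 W

Directly: P = W/t.
W = 388 cal = 1623 J; t = 0.214 min = 12.84 s.
P = 126.4 W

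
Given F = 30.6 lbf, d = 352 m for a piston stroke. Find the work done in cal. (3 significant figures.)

11500 cal

W is given directly by: W = F·d.
F = 30.6 lbf = 136.1 N; d = 352 m.
W = 47913 J  (the unit combination reduces to kg·m²/s² = J)
47913 J × (1 cal / 4.184 J) = 11451 cal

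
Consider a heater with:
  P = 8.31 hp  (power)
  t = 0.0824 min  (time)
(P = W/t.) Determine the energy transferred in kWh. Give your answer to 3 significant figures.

Rearranging P = W/t for W: W = P·t.
P = 8.31 hp = 6197 W; t = 0.0824 min = 4.944 s.
W = 30637 J
30637 J × (1 kWh / 3.600×10^6 J) = 0.008510 kWh

0.00851 kWh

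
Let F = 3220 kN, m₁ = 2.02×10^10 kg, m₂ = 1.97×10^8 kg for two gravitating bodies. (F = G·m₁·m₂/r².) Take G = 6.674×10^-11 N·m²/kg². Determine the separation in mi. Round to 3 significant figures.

Solving F = G·m₁·m₂/r² for r: r = √(G·m₁m₂/F).
F = 3220 kN = 3.220×10^6 N; m₁ = 2.02×10^10 kg; m₂ = 1.97×10^8 kg; G = 6.674×10^-11 N·m²/kg².
r = 9.082 m
9.082 m × (1 mi / 1609 m) = 0.005643 mi

0.00564 mi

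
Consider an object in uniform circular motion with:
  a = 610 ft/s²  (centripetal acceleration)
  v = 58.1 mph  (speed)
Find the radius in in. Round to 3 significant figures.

143 in

Solving a = v²/r for r: r = v²/a.
a = 610 ft/s² = 185.9 m/s²; v = 58.1 mph = 25.97 m/s.
r = 3.628 m
3.628 m × (1 in / 0.02540 m) = 142.8 in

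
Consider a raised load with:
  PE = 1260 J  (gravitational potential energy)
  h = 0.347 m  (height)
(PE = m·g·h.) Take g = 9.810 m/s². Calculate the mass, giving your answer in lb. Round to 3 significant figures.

Rearranging: m = PE/(g·h).
PE = 1260 J; h = 0.347 m; g = 9.810 m/s².
m = 370.1 kg
370.1 kg × (1 lb / 0.4536 kg) = 816.0 lb

816 lb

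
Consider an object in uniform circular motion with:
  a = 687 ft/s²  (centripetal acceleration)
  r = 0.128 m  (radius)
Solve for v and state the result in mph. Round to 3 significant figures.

Rearranging: v = √(a·r).
a = 687 ft/s² = 209.4 m/s²; r = 0.128 m.
v = 5.177 m/s
5.177 m/s × (1 mph / 0.4470 m/s) = 11.58 mph

11.6 mph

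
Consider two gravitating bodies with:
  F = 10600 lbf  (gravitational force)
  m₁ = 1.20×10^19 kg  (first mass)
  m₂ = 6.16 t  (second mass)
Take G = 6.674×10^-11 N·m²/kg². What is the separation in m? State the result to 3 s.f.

10200 m

From Newton's law of gravitation: r = √(G·m₁m₂/F).
F = 10600 lbf = 47151 N; m₁ = 1.20×10^19 kg; m₂ = 6.16 t = 6160 kg; G = 6.674×10^-11 N·m²/kg².
r = 10229 m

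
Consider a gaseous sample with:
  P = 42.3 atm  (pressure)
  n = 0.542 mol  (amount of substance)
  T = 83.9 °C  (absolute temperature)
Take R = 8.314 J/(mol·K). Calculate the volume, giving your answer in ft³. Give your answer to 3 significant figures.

Rearranging PV = nRT for V: V = nRT/P.
P = 42.3 atm = 4.286×10^6 Pa; n = 0.542 mol; T = 83.9 °C = 357.0 K; R = 8.314 J/(mol·K).
V = 3.754×10^-4 m³
3.754×10^-4 m³ × (1 ft³ / 0.02832 m³) = 0.01326 ft³

0.0133 ft³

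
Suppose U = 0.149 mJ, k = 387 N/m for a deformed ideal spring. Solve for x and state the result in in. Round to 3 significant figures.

Rearranging: x = √(2U/k).
U = 0.149 mJ = 1.490×10^-4 J; k = 387 N/m.
x = 8.775×10^-4 m
8.775×10^-4 m × (1 in / 0.02540 m) = 0.03455 in

0.0345 in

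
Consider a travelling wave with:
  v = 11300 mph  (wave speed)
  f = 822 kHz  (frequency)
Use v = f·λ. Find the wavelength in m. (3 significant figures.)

0.00615 m

Rearranging v = f·λ for λ: λ = v/f.
v = 11300 mph = 5052 m/s; f = 822 kHz = 8.220×10^5 Hz.
λ = 0.006145 m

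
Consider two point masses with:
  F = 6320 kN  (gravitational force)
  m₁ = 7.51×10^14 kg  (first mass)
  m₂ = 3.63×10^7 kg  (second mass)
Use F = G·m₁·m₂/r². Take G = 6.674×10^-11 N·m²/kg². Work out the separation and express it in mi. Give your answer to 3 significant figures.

0.333 mi

Rearranging: r = √(G·m₁m₂/F).
F = 6320 kN = 6.320×10^6 N; m₁ = 7.51×10^14 kg; m₂ = 3.63×10^7 kg; G = 6.674×10^-11 N·m²/kg².
r = 536.5 m
536.5 m × (1 mi / 1609 m) = 0.3334 mi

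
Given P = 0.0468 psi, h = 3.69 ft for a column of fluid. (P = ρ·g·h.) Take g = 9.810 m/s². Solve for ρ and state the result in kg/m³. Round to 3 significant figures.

29.2 kg/m³

Rearranging P = ρ·g·h for ρ: ρ = P/(g·h).
P = 0.0468 psi = 322.7 Pa; h = 3.69 ft = 1.125 m; g = 9.810 m/s².
ρ = 29.25 kg/m³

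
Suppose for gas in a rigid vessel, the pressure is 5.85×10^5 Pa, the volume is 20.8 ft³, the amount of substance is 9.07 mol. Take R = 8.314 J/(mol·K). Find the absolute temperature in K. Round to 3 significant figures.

Rearranging PV = nRT for T: T = PV/(nR).
P = 5.85×10^5 Pa; V = 20.8 ft³ = 0.5890 m³; n = 9.07 mol; R = 8.314 J/(mol·K).
T = 4569 K

4570 K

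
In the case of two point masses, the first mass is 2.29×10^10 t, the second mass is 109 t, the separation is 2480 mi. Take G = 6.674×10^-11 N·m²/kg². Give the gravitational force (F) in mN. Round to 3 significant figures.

Directly: F = Gm₁m₂/r².
m₁ = 2.29×10^10 t = 2.290×10^13 kg; m₂ = 109 t = 1.090×10^5 kg; r = 2480 mi = 3.991×10^6 m; G = 6.674×10^-11 N·m²/kg².
F = 1.046×10^-5 N  (the unit combination reduces to kg·m/s² = N)
1.046×10^-5 N × (1 mN / 0.001000 N) = 0.01046 mN

0.0105 mN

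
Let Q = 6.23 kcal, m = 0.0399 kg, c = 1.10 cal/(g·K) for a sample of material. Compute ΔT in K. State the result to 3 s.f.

142 K

Solving Q = m·c·ΔT for ΔT: ΔT = Q/(m·c).
Q = 6.23 kcal = 26066 J; m = 0.0399 kg; c = 1.10 cal/(g·K) = 4602 J/(kg·K).
ΔT = 141.9 K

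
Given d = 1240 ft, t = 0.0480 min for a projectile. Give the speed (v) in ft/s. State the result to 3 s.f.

v is given directly by: v = d/t.
d = 1240 ft = 378.0 m; t = 0.0480 min = 2.880 s.
v = 131.2 m/s
131.2 m/s × (1 ft/s / 0.3048 m/s) = 430.6 ft/s

431 ft/s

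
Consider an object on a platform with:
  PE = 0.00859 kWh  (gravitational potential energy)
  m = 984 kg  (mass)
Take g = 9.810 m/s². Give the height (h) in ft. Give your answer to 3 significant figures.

10.5 ft

Rearranging: h = PE/(m·g).
PE = 0.00859 kWh = 30924 J; m = 984 kg; g = 9.810 m/s².
h = 3.204 m
3.204 m × (1 ft / 0.3048 m) = 10.51 ft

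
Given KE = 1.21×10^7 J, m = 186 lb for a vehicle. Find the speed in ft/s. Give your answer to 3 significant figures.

1760 ft/s

Solving KE = ½mv² for v: v = √(2·KE/m).
KE = 1.21×10^7 J; m = 186 lb = 84.37 kg.
v = 535.6 m/s
535.6 m/s × (1 ft/s / 0.3048 m/s) = 1757 ft/s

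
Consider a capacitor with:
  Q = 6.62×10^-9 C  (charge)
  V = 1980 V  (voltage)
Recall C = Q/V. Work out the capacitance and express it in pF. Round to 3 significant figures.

3.34 pF

Directly: C = Q/V.
Q = 6.62×10^-9 C; V = 1980 V.
C = 3.343×10^-12 F
3.343×10^-12 F × (1 pF / 1.000×10^-12 F) = 3.343 pF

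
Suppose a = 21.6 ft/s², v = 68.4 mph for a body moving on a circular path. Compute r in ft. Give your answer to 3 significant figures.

Rearranging: r = v²/a.
a = 21.6 ft/s² = 6.584 m/s²; v = 68.4 mph = 30.58 m/s.
r = 142.0 m
142.0 m × (1 ft / 0.3048 m) = 465.9 ft

466 ft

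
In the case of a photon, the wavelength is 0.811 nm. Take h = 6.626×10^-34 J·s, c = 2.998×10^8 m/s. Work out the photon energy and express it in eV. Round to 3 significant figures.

Directly: E = hc/λ.
λ = 0.811 nm = 8.110×10^-10 m; h = 6.626×10^-34 J·s; c = 2.998×10^8 m/s.
E = 2.449×10^-16 J
2.449×10^-16 J × (1 eV / 1.602×10^-19 J) = 1529 eV

1530 eV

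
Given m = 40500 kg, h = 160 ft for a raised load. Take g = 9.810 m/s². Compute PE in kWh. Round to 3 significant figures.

5.38 kWh

Directly: PE = mgh.
m = 40500 kg; h = 160 ft = 48.77 m; g = 9.810 m/s².
PE = 1.938×10^7 J  (the unit combination reduces to kg·m²/s² = J)
1.938×10^7 J × (1 kWh / 3.600×10^6 J) = 5.382 kWh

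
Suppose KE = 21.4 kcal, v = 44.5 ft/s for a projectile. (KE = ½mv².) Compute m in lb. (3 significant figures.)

2150 lb

Solving KE = ½mv² for m: m = 2·KE/v².
KE = 21.4 kcal = 89538 J; v = 44.5 ft/s = 13.56 m/s.
m = 973.4 kg
973.4 kg × (1 lb / 0.4536 kg) = 2146 lb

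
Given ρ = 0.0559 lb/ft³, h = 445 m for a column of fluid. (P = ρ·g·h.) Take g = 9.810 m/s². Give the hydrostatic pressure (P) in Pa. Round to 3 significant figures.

P is given directly by: P = ρgh.
ρ = 0.0559 lb/ft³ = 0.8954 kg/m³; h = 445 m; g = 9.810 m/s².
P = 3909 Pa

3910 Pa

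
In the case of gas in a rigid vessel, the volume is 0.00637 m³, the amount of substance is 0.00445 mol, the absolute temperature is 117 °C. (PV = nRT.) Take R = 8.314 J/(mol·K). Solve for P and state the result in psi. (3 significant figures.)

0.329 psi

P is given directly by: P = nRT/V.
V = 0.00637 m³; n = 0.00445 mol; T = 117 °C = 390.1 K; R = 8.314 J/(mol·K).
P = 2266 Pa
2266 Pa × (1 psi / 6895 Pa) = 0.3287 psi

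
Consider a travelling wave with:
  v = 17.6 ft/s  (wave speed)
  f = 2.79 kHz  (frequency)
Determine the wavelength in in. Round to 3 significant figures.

Rearranging: λ = v/f.
v = 17.6 ft/s = 5.364 m/s; f = 2.79 kHz = 2790 Hz.
λ = 0.001923 m
0.001923 m × (1 in / 0.02540 m) = 0.07570 in

0.0757 in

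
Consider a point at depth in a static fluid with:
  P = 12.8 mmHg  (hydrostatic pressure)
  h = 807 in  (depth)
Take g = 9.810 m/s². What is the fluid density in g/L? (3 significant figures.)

Rearranging: ρ = P/(g·h).
P = 12.8 mmHg = 1707 Pa; h = 807 in = 20.50 m; g = 9.810 m/s².
ρ = 8.487 kg/m³
Since 1 g/L = 1 kg/m³, 8.487 g/L.

8.49 g/L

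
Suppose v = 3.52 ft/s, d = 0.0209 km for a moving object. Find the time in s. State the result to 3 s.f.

Rearranging v = d/t for t: t = d/v.
v = 3.52 ft/s = 1.073 m/s; d = 0.0209 km = 20.90 m.
t = 19.48 s

19.5 s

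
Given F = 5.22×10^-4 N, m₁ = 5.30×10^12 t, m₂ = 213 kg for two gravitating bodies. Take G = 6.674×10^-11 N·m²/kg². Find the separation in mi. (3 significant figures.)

236 mi

From Newton's law of gravitation: r = √(G·m₁m₂/F).
F = 5.22×10^-4 N; m₁ = 5.30×10^12 t = 5.300×10^15 kg; m₂ = 213 kg; G = 6.674×10^-11 N·m²/kg².
r = 3.799×10^5 m
3.799×10^5 m × (1 mi / 1609 m) = 236.1 mi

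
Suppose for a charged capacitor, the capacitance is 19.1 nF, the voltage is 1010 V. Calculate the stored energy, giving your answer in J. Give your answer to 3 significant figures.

0.00974 J

Directly: E = ½CV².
C = 19.1 nF = 1.910×10^-8 F; V = 1010 V.
E = 0.009742 J  (the unit combination reduces to kg·m²/s² = J)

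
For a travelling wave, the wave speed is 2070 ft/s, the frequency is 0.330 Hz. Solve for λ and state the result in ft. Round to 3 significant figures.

6270 ft

Solving v = f·λ for λ: λ = v/f.
v = 2070 ft/s = 630.9 m/s; f = 0.330 Hz.
λ = 1912 m
1912 m × (1 ft / 0.3048 m) = 6273 ft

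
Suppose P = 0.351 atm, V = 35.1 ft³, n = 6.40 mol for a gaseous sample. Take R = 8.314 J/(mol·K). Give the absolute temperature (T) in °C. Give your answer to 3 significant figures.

391 °C

Solving PV = nRT for T: T = PV/(nR).
P = 0.351 atm = 35565 Pa; V = 35.1 ft³ = 0.9939 m³; n = 6.40 mol; R = 8.314 J/(mol·K).
T = 664.3 K
664.3 K − 273.15 = 391.2 °C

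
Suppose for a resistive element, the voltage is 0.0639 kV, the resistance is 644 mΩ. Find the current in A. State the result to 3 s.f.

From Ohm's law: I = V/R.
V = 0.0639 kV = 63.90 V; R = 644 mΩ = 0.6440 Ω.
I = 99.22 A

99.2 A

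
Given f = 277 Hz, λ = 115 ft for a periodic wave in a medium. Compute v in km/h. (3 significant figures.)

35000 km/h

Directly: v = fλ.
f = 277 Hz; λ = 115 ft = 35.05 m.
v = 9709 m/s
9709 m/s × (1 km/h / 0.2778 m/s) = 34954 km/h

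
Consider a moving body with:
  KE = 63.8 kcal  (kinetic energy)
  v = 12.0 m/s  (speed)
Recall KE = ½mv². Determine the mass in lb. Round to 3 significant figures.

8170 lb

Solving KE = ½mv² for m: m = 2·KE/v².
KE = 63.8 kcal = 2.669×10^5 J; v = 12.0 m/s.
m = 3707 kg
3707 kg × (1 lb / 0.4536 kg) = 8174 lb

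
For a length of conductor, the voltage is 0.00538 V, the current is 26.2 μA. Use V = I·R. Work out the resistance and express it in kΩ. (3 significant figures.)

Rearranging: R = V/I.
V = 0.00538 V; I = 26.2 μA = 2.620×10^-5 A.
R = 205.3 Ω
205.3 Ω × (1 kΩ / 1000 Ω) = 0.2053 kΩ

0.205 kΩ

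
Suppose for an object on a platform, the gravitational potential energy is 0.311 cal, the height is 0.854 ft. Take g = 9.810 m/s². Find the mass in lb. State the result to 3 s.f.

Rearranging: m = PE/(g·h).
PE = 0.311 cal = 1.301 J; h = 0.854 ft = 0.2603 m; g = 9.810 m/s².
m = 0.5096 kg
0.5096 kg × (1 lb / 0.4536 kg) = 1.123 lb

1.12 lb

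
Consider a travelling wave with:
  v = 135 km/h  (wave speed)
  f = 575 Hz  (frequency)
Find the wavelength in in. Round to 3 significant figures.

Solving v = f·λ for λ: λ = v/f.
v = 135 km/h = 37.50 m/s; f = 575 Hz.
λ = 0.06522 m
0.06522 m × (1 in / 0.02540 m) = 2.568 in

2.57 in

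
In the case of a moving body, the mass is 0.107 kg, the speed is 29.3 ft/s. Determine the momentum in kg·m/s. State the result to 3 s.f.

0.956 kg·m/s

Directly: p = mv.
m = 0.107 kg; v = 29.3 ft/s = 8.931 m/s.
p = 0.9556 kg·m/s  (the unit combination reduces to kg·m/s = kg·m/s)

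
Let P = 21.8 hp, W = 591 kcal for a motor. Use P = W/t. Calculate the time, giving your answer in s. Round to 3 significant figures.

152 s

Rearranging: t = W/P.
P = 21.8 hp = 16256 W; W = 591 kcal = 2.473×10^6 J.
t = 152.1 s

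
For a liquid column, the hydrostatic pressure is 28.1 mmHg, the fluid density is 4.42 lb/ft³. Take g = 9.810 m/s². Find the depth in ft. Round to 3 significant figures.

17.7 ft

Rearranging P = ρ·g·h for h: h = P/(ρ·g).
P = 28.1 mmHg = 3746 Pa; ρ = 4.42 lb/ft³ = 70.80 kg/m³; g = 9.810 m/s².
h = 5.394 m
5.394 m × (1 ft / 0.3048 m) = 17.70 ft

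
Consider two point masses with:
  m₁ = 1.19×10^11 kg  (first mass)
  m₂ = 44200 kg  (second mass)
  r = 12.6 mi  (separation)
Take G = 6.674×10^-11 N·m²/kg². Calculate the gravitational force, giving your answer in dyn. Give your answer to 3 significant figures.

85.4 dyn

From Newton's law of gravitation: F = Gm₁m₂/r².
m₁ = 1.19×10^11 kg; m₂ = 44200 kg; r = 12.6 mi = 20278 m; G = 6.674×10^-11 N·m²/kg².
F = 8.537×10^-4 N
8.537×10^-4 N × (1 dyn / 1.000×10^-5 N) = 85.37 dyn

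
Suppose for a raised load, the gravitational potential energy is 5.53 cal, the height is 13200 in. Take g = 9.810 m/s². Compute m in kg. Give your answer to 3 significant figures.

0.00703 kg

Solving PE = m·g·h for m: m = PE/(g·h).
PE = 5.53 cal = 23.14 J; h = 13200 in = 335.3 m; g = 9.810 m/s².
m = 0.007035 kg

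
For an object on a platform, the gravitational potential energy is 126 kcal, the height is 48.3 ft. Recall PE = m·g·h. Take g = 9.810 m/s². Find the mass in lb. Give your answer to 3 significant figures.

Solving PE = m·g·h for m: m = PE/(g·h).
PE = 126 kcal = 5.272×10^5 J; h = 48.3 ft = 14.72 m; g = 9.810 m/s².
m = 3650 kg
3650 kg × (1 lb / 0.4536 kg) = 8048 lb

8050 lb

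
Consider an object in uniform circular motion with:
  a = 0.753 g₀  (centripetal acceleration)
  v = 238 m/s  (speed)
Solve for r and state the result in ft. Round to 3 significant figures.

Solving a = v²/r for r: r = v²/a.
a = 0.753 g₀ = 7.384 m/s²; v = 238 m/s.
r = 7671 m
7671 m × (1 ft / 0.3048 m) = 25167 ft

25200 ft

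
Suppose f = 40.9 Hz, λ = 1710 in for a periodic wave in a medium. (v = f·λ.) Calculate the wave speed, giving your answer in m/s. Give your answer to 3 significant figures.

Directly: v = fλ.
f = 40.9 Hz; λ = 1710 in = 43.43 m.
v = 1776 m/s

1780 m/s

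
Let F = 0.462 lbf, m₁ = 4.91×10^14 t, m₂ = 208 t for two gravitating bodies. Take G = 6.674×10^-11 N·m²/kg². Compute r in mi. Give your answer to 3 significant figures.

1130 mi

From Newton's law of gravitation: r = √(G·m₁m₂/F).
F = 0.462 lbf = 2.055 N; m₁ = 4.91×10^14 t = 4.910×10^17 kg; m₂ = 208 t = 2.080×10^5 kg; G = 6.674×10^-11 N·m²/kg².
r = 1.821×10^6 m
1.821×10^6 m × (1 mi / 1609 m) = 1132 mi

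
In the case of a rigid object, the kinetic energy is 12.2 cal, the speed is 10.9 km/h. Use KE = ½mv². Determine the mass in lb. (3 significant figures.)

Solving KE = ½mv² for m: m = 2·KE/v².
KE = 12.2 cal = 51.04 J; v = 10.9 km/h = 3.028 m/s.
m = 11.14 kg
11.14 kg × (1 lb / 0.4536 kg) = 24.55 lb

24.6 lb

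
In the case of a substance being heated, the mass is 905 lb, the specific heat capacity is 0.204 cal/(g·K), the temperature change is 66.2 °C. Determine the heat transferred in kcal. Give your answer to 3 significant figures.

Directly: Q = mcΔT.
m = 905 lb = 410.5 kg; c = 0.204 cal/(g·K) = 853.5 J/(kg·K); ΔT = 66.2 °C = 66.20 K.
Q = 2.319×10^7 J
2.319×10^7 J × (1 kcal / 4184 J) = 5544 kcal

5540 kcal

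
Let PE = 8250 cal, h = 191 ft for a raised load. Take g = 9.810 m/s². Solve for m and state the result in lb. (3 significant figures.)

Rearranging: m = PE/(g·h).
PE = 8250 cal = 34518 J; h = 191 ft = 58.22 m; g = 9.810 m/s².
m = 60.44 kg
60.44 kg × (1 lb / 0.4536 kg) = 133.2 lb

133 lb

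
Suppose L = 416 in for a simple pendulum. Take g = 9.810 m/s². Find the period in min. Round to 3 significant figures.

0.109 min

Directly: T = 2π√(L/g).
L = 416 in = 10.57 m; g = 9.810 m/s².
T = 6.521 s
6.521 s × (1 min / 60.00 s) = 0.1087 min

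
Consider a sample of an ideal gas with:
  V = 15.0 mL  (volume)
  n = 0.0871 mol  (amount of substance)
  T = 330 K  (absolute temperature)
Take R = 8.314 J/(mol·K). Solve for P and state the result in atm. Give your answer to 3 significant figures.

157 atm

Directly: P = nRT/V.
V = 15.0 mL = 1.500×10^-5 m³; n = 0.0871 mol; T = 330 K; R = 8.314 J/(mol·K).
P = 1.593×10^7 Pa
1.593×10^7 Pa × (1 atm / 1.013×10^5 Pa) = 157.2 atm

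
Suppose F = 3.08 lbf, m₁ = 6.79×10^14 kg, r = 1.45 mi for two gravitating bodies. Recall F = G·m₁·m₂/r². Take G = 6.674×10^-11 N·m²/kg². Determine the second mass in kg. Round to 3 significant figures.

1650 kg

From Newton's law of gravitation: m₂ = F·r²/(G·m₁).
F = 3.08 lbf = 13.70 N; m₁ = 6.79×10^14 kg; r = 1.45 mi = 2334 m; G = 6.674×10^-11 N·m²/kg².
m₂ = 1646 kg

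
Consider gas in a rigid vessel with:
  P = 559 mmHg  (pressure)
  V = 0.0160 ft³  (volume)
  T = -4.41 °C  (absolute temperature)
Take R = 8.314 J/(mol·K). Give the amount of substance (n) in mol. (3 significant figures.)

Solving PV = nRT for n: n = PV/(RT).
P = 559 mmHg = 74527 Pa; V = 0.0160 ft³ = 4.531×10^-4 m³; T = -4.41 °C = 268.7 K; R = 8.314 J/(mol·K).
n = 0.01511 mol

0.0151 mol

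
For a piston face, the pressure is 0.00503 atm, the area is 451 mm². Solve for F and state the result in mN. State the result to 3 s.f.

Rearranging P = F/A for F: F = P·A.
P = 0.00503 atm = 509.7 Pa; A = 451 mm² = 4.510×10^-4 m².
F = 0.2299 N
0.2299 N × (1 mN / 0.001000 N) = 229.9 mN

230 mN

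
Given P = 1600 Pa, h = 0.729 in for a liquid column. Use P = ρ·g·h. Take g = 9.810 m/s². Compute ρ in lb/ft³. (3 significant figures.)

Solving P = ρ·g·h for ρ: ρ = P/(g·h).
P = 1600 Pa; h = 0.729 in = 0.01852 m; g = 9.810 m/s².
ρ = 8808 kg/m³
8808 kg/m³ × (1 lb/ft³ / 16.02 kg/m³) = 549.9 lb/ft³

550 lb/ft³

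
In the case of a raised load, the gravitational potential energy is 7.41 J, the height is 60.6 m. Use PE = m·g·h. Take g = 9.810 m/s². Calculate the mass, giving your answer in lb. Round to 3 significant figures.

0.0275 lb

Rearranging: m = PE/(g·h).
PE = 7.41 J; h = 60.6 m; g = 9.810 m/s².
m = 0.01246 kg
0.01246 kg × (1 lb / 0.4536 kg) = 0.02748 lb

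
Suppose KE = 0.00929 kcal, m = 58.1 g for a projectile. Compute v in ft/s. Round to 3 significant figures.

120 ft/s

Rearranging: v = √(2·KE/m).
KE = 0.00929 kcal = 38.87 J; m = 58.1 g = 0.05810 kg.
v = 36.58 m/s
36.58 m/s × (1 ft/s / 0.3048 m/s) = 120.0 ft/s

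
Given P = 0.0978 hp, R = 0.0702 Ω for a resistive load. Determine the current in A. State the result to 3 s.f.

Rearranging P = I²R for I: I = √(P/R).
P = 0.0978 hp = 72.93 W; R = 0.0702 Ω.
I = 32.23 A

32.2 A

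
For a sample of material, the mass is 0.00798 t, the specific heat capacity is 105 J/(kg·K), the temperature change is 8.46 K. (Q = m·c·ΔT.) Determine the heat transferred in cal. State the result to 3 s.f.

1690 cal

Directly: Q = mcΔT.
m = 0.00798 t = 7.980 kg; c = 105 J/(kg·K); ΔT = 8.46 K.
Q = 7089 J
7089 J × (1 cal / 4.184 J) = 1694 cal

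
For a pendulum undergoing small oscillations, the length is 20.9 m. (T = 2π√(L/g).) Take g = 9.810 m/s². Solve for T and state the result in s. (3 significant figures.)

T is given directly by: T = 2π√(L/g).
L = 20.9 m; g = 9.810 m/s².
T = 9.171 s

9.17 s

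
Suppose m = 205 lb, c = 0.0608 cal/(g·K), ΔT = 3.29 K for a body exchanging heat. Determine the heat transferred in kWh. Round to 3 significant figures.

Q is given directly by: Q = mcΔT.
m = 205 lb = 92.99 kg; c = 0.0608 cal/(g·K) = 254.4 J/(kg·K); ΔT = 3.29 K.
Q = 77823 J
77823 J × (1 kWh / 3.600×10^6 J) = 0.02162 kWh

0.0216 kWh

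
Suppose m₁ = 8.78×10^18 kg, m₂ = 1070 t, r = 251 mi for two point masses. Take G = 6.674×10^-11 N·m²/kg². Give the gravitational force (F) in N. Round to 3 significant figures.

From Newton's law of gravitation: F = Gm₁m₂/r².
m₁ = 8.78×10^18 kg; m₂ = 1070 t = 1.070×10^6 kg; r = 251 mi = 4.039×10^5 m; G = 6.674×10^-11 N·m²/kg².
F = 3843 N  (the unit combination reduces to kg·m/s² = N)

3840 N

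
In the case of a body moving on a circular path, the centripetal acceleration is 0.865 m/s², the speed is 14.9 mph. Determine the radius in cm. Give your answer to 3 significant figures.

Solving a = v²/r for r: r = v²/a.
a = 0.865 m/s²; v = 14.9 mph = 6.661 m/s.
r = 51.29 m
51.29 m × (1 cm / 0.01000 m) = 5129 cm

5130 cm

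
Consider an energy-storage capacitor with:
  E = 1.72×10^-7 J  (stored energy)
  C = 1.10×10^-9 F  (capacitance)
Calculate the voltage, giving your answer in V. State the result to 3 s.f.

17.7 V

Rearranging: V = √(2E/C).
E = 1.72×10^-7 J; C = 1.10×10^-9 F.
V = 17.68 V  (the unit combination reduces to kg·m²/(A·s³) = V)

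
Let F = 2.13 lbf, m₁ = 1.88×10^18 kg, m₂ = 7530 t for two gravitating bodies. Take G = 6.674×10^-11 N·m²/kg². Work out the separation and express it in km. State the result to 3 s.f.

9990 km

Rearranging: r = √(G·m₁m₂/F).
F = 2.13 lbf = 9.475 N; m₁ = 1.88×10^18 kg; m₂ = 7530 t = 7.530×10^6 kg; G = 6.674×10^-11 N·m²/kg².
r = 9.986×10^6 m
9.986×10^6 m × (1 km / 1000 m) = 9986 km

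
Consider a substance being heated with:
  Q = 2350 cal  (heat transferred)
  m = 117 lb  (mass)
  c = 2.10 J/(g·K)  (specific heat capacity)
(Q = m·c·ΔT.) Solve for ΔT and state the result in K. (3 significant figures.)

Rearranging Q = m·c·ΔT for ΔT: ΔT = Q/(m·c).
Q = 2350 cal = 9832 J; m = 117 lb = 53.07 kg; c = 2.10 J/(g·K) = 2100 J/(kg·K).
ΔT = 0.08822 K

0.0882 K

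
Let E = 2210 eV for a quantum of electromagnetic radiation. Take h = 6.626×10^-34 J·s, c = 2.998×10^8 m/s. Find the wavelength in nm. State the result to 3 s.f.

Solving E = h·c/λ for λ: λ = hc/E.
E = 2210 eV = 3.541×10^-16 J; h = 6.626×10^-34 J·s; c = 2.998×10^8 m/s.
λ = 5.610×10^-10 m
5.610×10^-10 m × (1 nm / 1.000×10^-9 m) = 0.5610 nm

0.561 nm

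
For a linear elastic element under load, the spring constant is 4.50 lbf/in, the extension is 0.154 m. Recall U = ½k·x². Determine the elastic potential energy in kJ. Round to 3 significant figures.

Directly: U = ½kx².
k = 4.50 lbf/in = 788.1 N/m; x = 0.154 m.
U = 9.345 J  (the unit combination reduces to kg·m²/s² = J)
9.345 J × (1 kJ / 1000 J) = 0.009345 kJ

0.00934 kJ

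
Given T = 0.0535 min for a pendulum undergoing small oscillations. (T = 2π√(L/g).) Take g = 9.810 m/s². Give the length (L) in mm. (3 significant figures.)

2560 mm

Rearranging T = 2π√(L/g) for L: L = g·(T/2π)².
T = 0.0535 min = 3.210 s; g = 9.810 m/s².
L = 2.560 m
2.560 m × (1 mm / 0.001000 m) = 2560 mm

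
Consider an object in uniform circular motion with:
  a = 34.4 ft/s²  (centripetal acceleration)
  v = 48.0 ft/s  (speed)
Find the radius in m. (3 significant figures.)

20.4 m

Solving a = v²/r for r: r = v²/a.
a = 34.4 ft/s² = 10.49 m/s²; v = 48.0 ft/s = 14.63 m/s.
r = 20.41 m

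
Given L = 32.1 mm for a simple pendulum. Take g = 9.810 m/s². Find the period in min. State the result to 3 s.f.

0.00599 min

T is given directly by: T = 2π√(L/g).
L = 32.1 mm = 0.03210 m; g = 9.810 m/s².
T = 0.3594 s
0.3594 s × (1 min / 60.00 s) = 0.005990 min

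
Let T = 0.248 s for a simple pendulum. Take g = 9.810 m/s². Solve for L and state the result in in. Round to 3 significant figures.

Solving T = 2π√(L/g) for L: L = g·(T/2π)².
T = 0.248 s; g = 9.810 m/s².
L = 0.01528 m
0.01528 m × (1 in / 0.02540 m) = 0.6017 in

0.602 in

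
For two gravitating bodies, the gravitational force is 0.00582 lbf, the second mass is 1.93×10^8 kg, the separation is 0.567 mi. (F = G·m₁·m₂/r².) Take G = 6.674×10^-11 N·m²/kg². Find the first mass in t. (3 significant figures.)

From Newton's law of gravitation: m₁ = F·r²/(G·m₂).
F = 0.00582 lbf = 0.02589 N; m₂ = 1.93×10^8 kg; r = 0.567 mi = 912.5 m; G = 6.674×10^-11 N·m²/kg².
m₁ = 1.674×10^6 kg
1.674×10^6 kg × (1 t / 1000 kg) = 1674 t

1670 t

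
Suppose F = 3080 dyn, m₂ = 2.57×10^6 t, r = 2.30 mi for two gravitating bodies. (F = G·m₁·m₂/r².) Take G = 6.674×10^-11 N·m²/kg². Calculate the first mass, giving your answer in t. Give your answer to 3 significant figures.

From Newton's law of gravitation: m₁ = F·r²/(G·m₂).
F = 3080 dyn = 0.03080 N; m₂ = 2.57×10^6 t = 2.570×10^9 kg; r = 2.30 mi = 3701 m; G = 6.674×10^-11 N·m²/kg².
m₁ = 2.460×10^6 kg
2.460×10^6 kg × (1 t / 1000 kg) = 2460 t

2460 t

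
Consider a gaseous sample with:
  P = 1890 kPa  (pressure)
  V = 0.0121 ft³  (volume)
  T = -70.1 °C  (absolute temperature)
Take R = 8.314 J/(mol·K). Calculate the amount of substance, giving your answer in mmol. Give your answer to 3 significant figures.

384 mmol

Solving PV = nRT for n: n = PV/(RT).
P = 1890 kPa = 1.890×10^6 Pa; V = 0.0121 ft³ = 3.426×10^-4 m³; T = -70.1 °C = 203.0 K; R = 8.314 J/(mol·K).
n = 0.3836 mol
0.3836 mol × (1 mmol / 0.001000 mol) = 383.6 mmol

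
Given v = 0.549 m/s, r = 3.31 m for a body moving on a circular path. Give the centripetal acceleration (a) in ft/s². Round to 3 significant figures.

a is given directly by: a = v²/r.
v = 0.549 m/s; r = 3.31 m.
a = 0.09106 m/s²
0.09106 m/s² × (1 ft/s² / 0.3048 m/s²) = 0.2987 ft/s²

0.299 ft/s²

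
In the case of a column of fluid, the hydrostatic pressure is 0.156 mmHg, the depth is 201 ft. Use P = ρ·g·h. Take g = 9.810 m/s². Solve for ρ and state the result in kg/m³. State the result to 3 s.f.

Rearranging: ρ = P/(g·h).
P = 0.156 mmHg = 20.80 Pa; h = 201 ft = 61.26 m; g = 9.810 m/s².
ρ = 0.03461 kg/m³

0.0346 kg/m³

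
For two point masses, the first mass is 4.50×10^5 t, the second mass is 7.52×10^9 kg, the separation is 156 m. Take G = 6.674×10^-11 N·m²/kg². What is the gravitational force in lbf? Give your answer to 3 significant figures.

From Newton's law of gravitation: F = Gm₁m₂/r².
m₁ = 4.50×10^5 t = 4.500×10^8 kg; m₂ = 7.52×10^9 kg; r = 156 m; G = 6.674×10^-11 N·m²/kg².
F = 9280 N
9280 N × (1 lbf / 4.448 N) = 2086 lbf

2090 lbf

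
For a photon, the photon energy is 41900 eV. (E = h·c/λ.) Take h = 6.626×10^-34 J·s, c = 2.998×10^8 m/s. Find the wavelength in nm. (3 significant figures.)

0.0296 nm

Rearranging E = h·c/λ for λ: λ = hc/E.
E = 41900 eV = 6.713×10^-15 J; h = 6.626×10^-34 J·s; c = 2.998×10^8 m/s.
λ = 2.959×10^-11 m
2.959×10^-11 m × (1 nm / 1.000×10^-9 m) = 0.02959 nm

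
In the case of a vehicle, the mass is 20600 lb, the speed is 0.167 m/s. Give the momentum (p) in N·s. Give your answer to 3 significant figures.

1560 N·s

Directly: p = mv.
m = 20600 lb = 9344 kg; v = 0.167 m/s.
p = 1560 kg·m/s
Since 1 N·s = 1 kg·m/s, 1560 N·s.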